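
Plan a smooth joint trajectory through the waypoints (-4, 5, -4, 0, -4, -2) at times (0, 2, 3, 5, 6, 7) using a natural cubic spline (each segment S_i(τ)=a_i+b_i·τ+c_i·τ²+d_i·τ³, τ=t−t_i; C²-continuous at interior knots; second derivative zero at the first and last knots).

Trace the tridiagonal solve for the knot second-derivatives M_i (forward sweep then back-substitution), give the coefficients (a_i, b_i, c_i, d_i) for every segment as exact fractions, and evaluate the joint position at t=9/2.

  seg 0: a=-4 b=14221/1418 c=0 d=-980/709
  seg 1: a=5 b=-9299/1418 c=-5880/709 d=8297/1418
  seg 2: a=-4 b=-3964/709 c=13131/1418 d=-7749/2836
  seg 3: a=0 b=-949/709 c=-5058/709 d=3171/709
  seg 4: a=-4 b=-1552/709 c=4455/709 d=-1485/709
S(9/2) = -17531/22688

Δ: Δ0=9/2, Δ1=-9, Δ2=2, Δ3=-4, Δ4=2
row 1: diag=6, rhs=-81; c'=1/6, d'=-27/2
row 2: denom=6−1·1/6=35/6; d'=(66−1·-27/2)/(35/6)=477/35
row 3: denom=6−2·12/35=186/35; d'=(-36−2·477/35)/(186/35)=-369/31
row 4: denom=4−1·35/186=709/186; d'=(36−1·-369/31)/(709/186)=8910/709
back: M4=8910/709
back: M3=-369/31−35/186·8910/709=-10116/709
back: M2=477/35−12/35·-10116/709=13131/709
back: M1=-27/2−1/6·13131/709=-11760/709
M: M0=0, M1=-11760/709, M2=13131/709, M3=-10116/709, M4=8910/709, M5=0
seg 0: a=-4, c=M0/2=0, d=(M1−M0)/(6·2)=-980/709, b=Δ0−h0·(2M0+M1)/6=14221/1418
seg 1: a=5, c=M1/2=-5880/709, d=(M2−M1)/(6·1)=8297/1418, b=Δ1−h1·(2M1+M2)/6=-9299/1418
seg 2: a=-4, c=M2/2=13131/1418, d=(M3−M2)/(6·2)=-7749/2836, b=Δ2−h2·(2M2+M3)/6=-3964/709
seg 3: a=0, c=M3/2=-5058/709, d=(M4−M3)/(6·1)=3171/709, b=Δ3−h3·(2M3+M4)/6=-949/709
seg 4: a=-4, c=M4/2=4455/709, d=(M5−M4)/(6·1)=-1485/709, b=Δ4−h4·(2M4+M5)/6=-1552/709
t_q=9/2 → seg 2, τ=3/2; S=-4+-3964/709·τ+13131/1418·τ²+-7749/2836·τ³=-17531/22688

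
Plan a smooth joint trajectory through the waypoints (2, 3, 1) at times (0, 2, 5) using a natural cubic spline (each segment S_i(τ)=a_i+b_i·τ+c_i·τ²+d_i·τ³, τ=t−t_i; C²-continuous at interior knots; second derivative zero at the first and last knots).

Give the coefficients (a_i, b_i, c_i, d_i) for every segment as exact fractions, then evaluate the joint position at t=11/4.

Δ: Δ0=1/2, Δ1=-2/3
row 1: diag=10, rhs=-7; c'=3/10, d'=-7/10
back: M1=-7/10
M: M0=0, M1=-7/10, M2=0
seg 0: a=2, c=M0/2=0, d=(M1−M0)/(6·2)=-7/120, b=Δ0−h0·(2M0+M1)/6=11/15
seg 1: a=3, c=M1/2=-7/20, d=(M2−M1)/(6·3)=7/180, b=Δ1−h1·(2M1+M2)/6=1/30
t_q=11/4 → seg 1, τ=3/4; S=3+1/30·τ+-7/20·τ²+7/180·τ³=3641/1280

  seg 0: a=2 b=11/15 c=0 d=-7/120
  seg 1: a=3 b=1/30 c=-7/20 d=7/180
S(11/4) = 3641/1280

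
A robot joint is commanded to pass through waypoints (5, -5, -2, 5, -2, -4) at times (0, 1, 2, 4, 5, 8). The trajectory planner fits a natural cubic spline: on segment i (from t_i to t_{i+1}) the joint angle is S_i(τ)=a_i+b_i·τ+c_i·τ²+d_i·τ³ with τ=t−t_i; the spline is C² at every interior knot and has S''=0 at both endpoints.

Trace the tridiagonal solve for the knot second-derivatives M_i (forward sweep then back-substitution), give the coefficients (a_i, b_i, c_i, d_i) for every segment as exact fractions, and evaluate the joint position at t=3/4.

Δ: Δ0=-10, Δ1=3, Δ2=7/2, Δ3=-7, Δ4=-2/3
row 1: diag=4, rhs=78; c'=1/4, d'=39/2
row 2: denom=6−1·1/4=23/4; d'=(3−1·39/2)/(23/4)=-66/23
row 3: denom=6−2·8/23=122/23; d'=(-63−2·-66/23)/(122/23)=-1317/122
row 4: denom=8−1·23/122=953/122; d'=(38−1·-1317/122)/(953/122)=5953/953
back: M4=5953/953
back: M3=-1317/122−23/122·5953/953=-11410/953
back: M2=-66/23−8/23·-11410/953=1234/953
back: M1=39/2−1/4·1234/953=18275/953
M: M0=0, M1=18275/953, M2=1234/953, M3=-11410/953, M4=5953/953, M5=0
seg 0: a=5, c=M0/2=0, d=(M1−M0)/(6·1)=18275/5718, b=Δ0−h0·(2M0+M1)/6=-75455/5718
seg 1: a=-5, c=M1/2=18275/1906, d=(M2−M1)/(6·1)=-17041/5718, b=Δ1−h1·(2M1+M2)/6=-10315/2859
seg 2: a=-2, c=M2/2=617/953, d=(M3−M2)/(6·2)=-3161/2859, b=Δ2−h2·(2M2+M3)/6=37897/5718
seg 3: a=5, c=M3/2=-5705/953, d=(M4−M3)/(6·1)=17363/5718, b=Δ3−h3·(2M3+M4)/6=-23159/5718
seg 4: a=-2, c=M4/2=5953/1906, d=(M5−M4)/(6·3)=-5953/17154, b=Δ4−h4·(2M4+M5)/6=-19765/2859
t_q=3/4 → seg 0, τ=3/4; S=5+-75455/5718·τ+0·τ²+18275/5718·τ³=-432885/121984

  seg 0: a=5 b=-75455/5718 c=0 d=18275/5718
  seg 1: a=-5 b=-10315/2859 c=18275/1906 d=-17041/5718
  seg 2: a=-2 b=37897/5718 c=617/953 d=-3161/2859
  seg 3: a=5 b=-23159/5718 c=-5705/953 d=17363/5718
  seg 4: a=-2 b=-19765/2859 c=5953/1906 d=-5953/17154
S(3/4) = -432885/121984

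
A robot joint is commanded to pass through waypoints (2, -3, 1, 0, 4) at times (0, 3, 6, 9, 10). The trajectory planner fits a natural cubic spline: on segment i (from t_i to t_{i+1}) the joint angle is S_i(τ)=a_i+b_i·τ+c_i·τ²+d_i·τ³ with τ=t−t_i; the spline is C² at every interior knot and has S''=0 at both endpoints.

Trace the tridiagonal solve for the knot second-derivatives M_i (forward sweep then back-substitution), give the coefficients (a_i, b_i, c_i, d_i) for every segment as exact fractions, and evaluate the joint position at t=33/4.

  seg 0: a=2 b=-220/81 c=0 d=85/729
  seg 1: a=-3 b=35/81 c=85/81 d=-182/729
  seg 2: a=1 b=-1/81 c=-97/81 d=265/729
  seg 3: a=0 b=212/81 c=56/27 d=-56/81
S(33/4) = -547/576

Δ: Δ0=-5/3, Δ1=4/3, Δ2=-1/3, Δ3=4
row 1: diag=12, rhs=18; c'=1/4, d'=3/2
row 2: denom=12−3·1/4=45/4; d'=(-10−3·3/2)/(45/4)=-58/45
row 3: denom=8−3·4/15=36/5; d'=(26−3·-58/45)/(36/5)=112/27
back: M3=112/27
back: M2=-58/45−4/15·112/27=-194/81
back: M1=3/2−1/4·-194/81=170/81
M: M0=0, M1=170/81, M2=-194/81, M3=112/27, M4=0
seg 0: a=2, c=M0/2=0, d=(M1−M0)/(6·3)=85/729, b=Δ0−h0·(2M0+M1)/6=-220/81
seg 1: a=-3, c=M1/2=85/81, d=(M2−M1)/(6·3)=-182/729, b=Δ1−h1·(2M1+M2)/6=35/81
seg 2: a=1, c=M2/2=-97/81, d=(M3−M2)/(6·3)=265/729, b=Δ2−h2·(2M2+M3)/6=-1/81
seg 3: a=0, c=M3/2=56/27, d=(M4−M3)/(6·1)=-56/81, b=Δ3−h3·(2M3+M4)/6=212/81
t_q=33/4 → seg 2, τ=9/4; S=1+-1/81·τ+-97/81·τ²+265/729·τ³=-547/576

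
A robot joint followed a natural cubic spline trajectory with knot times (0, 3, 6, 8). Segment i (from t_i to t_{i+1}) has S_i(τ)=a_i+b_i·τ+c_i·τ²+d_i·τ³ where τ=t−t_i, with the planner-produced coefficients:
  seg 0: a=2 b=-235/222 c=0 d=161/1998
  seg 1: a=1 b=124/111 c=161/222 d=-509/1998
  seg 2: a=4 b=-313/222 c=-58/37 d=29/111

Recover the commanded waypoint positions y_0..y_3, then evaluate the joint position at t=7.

y_0=2 y_1=1 y_2=4 y_3=-3
S(7) = 95/74

y_0 = S_0(0) = a_0 = 2
y_1 = S_1(0) = a_1 = 1
y_2 = S_2(0) = a_2 = 4
y_3 = S_2(2) = -3
t_q=7 is in segment 2 (τ=1); S_2(τ)=95/74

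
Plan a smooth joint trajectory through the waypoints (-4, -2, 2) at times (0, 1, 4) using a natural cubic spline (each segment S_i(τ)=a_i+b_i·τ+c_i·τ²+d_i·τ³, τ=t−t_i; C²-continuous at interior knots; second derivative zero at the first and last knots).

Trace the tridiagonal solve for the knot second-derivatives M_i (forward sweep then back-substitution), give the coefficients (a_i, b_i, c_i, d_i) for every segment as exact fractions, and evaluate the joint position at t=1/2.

Δ: Δ0=2, Δ1=4/3
row 1: diag=8, rhs=-4; c'=3/8, d'=-1/2
back: M1=-1/2
M: M0=0, M1=-1/2, M2=0
seg 0: a=-4, c=M0/2=0, d=(M1−M0)/(6·1)=-1/12, b=Δ0−h0·(2M0+M1)/6=25/12
seg 1: a=-2, c=M1/2=-1/4, d=(M2−M1)/(6·3)=1/36, b=Δ1−h1·(2M1+M2)/6=11/6
t_q=1/2 → seg 0, τ=1/2; S=-4+25/12·τ+0·τ²+-1/12·τ³=-95/32

  seg 0: a=-4 b=25/12 c=0 d=-1/12
  seg 1: a=-2 b=11/6 c=-1/4 d=1/36
S(1/2) = -95/32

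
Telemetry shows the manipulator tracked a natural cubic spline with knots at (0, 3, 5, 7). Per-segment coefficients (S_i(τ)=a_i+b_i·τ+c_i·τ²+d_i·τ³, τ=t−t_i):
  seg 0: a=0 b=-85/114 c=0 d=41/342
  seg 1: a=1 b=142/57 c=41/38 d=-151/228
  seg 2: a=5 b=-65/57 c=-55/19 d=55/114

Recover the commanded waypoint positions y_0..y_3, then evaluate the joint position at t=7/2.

y_0=0 y_1=1 y_2=5 y_3=-5
S(7/2) = 1479/608

y_0 = S_0(0) = a_0 = 0
y_1 = S_1(0) = a_1 = 1
y_2 = S_2(0) = a_2 = 5
y_3 = S_2(2) = -5
t_q=7/2 is in segment 1 (τ=1/2); S_1(τ)=1479/608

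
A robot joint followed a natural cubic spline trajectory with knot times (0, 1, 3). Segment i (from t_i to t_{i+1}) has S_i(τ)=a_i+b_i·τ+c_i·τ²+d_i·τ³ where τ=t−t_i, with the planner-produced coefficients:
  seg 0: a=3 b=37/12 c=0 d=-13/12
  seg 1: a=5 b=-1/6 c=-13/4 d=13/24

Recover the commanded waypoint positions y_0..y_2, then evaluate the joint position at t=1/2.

y_0=3 y_1=5 y_2=-4
S(1/2) = 141/32

y_0 = S_0(0) = a_0 = 3
y_1 = S_1(0) = a_1 = 5
y_2 = S_1(2) = -4
t_q=1/2 is in segment 0 (τ=1/2); S_0(τ)=141/32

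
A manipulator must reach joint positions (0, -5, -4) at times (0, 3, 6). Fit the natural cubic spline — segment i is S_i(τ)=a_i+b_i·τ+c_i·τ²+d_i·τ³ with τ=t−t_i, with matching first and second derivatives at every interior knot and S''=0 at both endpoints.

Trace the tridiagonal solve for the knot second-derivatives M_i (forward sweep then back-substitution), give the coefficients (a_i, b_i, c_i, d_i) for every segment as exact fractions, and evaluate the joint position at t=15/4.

Δ: Δ0=-5/3, Δ1=1/3
row 1: diag=12, rhs=12; c'=1/4, d'=1
back: M1=1
M: M0=0, M1=1, M2=0
seg 0: a=0, c=M0/2=0, d=(M1−M0)/(6·3)=1/18, b=Δ0−h0·(2M0+M1)/6=-13/6
seg 1: a=-5, c=M1/2=1/2, d=(M2−M1)/(6·3)=-1/18, b=Δ1−h1·(2M1+M2)/6=-2/3
t_q=15/4 → seg 1, τ=3/4; S=-5+-2/3·τ+1/2·τ²+-1/18·τ³=-671/128

  seg 0: a=0 b=-13/6 c=0 d=1/18
  seg 1: a=-5 b=-2/3 c=1/2 d=-1/18
S(15/4) = -671/128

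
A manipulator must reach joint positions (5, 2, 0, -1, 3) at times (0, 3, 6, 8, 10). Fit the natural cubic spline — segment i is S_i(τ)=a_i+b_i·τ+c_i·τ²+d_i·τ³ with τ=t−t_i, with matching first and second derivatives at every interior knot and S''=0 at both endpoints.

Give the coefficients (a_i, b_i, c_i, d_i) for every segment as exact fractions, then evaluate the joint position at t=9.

  seg 0: a=5 b=-949/840 c=0 d=109/7560
  seg 1: a=2 b=-311/420 c=109/840 d=-53/1512
  seg 2: a=0 b=-109/120 c=-13/70 d=131/672
  seg 3: a=-1 b=289/420 c=551/560 d=-551/3360
S(9) = 569/1120

Δ: Δ0=-1, Δ1=-2/3, Δ2=-1/2, Δ3=2
row 1: diag=12, rhs=2; c'=1/4, d'=1/6
row 2: denom=10−3·1/4=37/4; d'=(1−3·1/6)/(37/4)=2/37
row 3: denom=8−2·8/37=280/37; d'=(15−2·2/37)/(280/37)=551/280
back: M3=551/280
back: M2=2/37−8/37·551/280=-13/35
back: M1=1/6−1/4·-13/35=109/420
M: M0=0, M1=109/420, M2=-13/35, M3=551/280, M4=0
seg 0: a=5, c=M0/2=0, d=(M1−M0)/(6·3)=109/7560, b=Δ0−h0·(2M0+M1)/6=-949/840
seg 1: a=2, c=M1/2=109/840, d=(M2−M1)/(6·3)=-53/1512, b=Δ1−h1·(2M1+M2)/6=-311/420
seg 2: a=0, c=M2/2=-13/70, d=(M3−M2)/(6·2)=131/672, b=Δ2−h2·(2M2+M3)/6=-109/120
seg 3: a=-1, c=M3/2=551/560, d=(M4−M3)/(6·2)=-551/3360, b=Δ3−h3·(2M3+M4)/6=289/420
t_q=9 → seg 3, τ=1; S=-1+289/420·τ+551/560·τ²+-551/3360·τ³=569/1120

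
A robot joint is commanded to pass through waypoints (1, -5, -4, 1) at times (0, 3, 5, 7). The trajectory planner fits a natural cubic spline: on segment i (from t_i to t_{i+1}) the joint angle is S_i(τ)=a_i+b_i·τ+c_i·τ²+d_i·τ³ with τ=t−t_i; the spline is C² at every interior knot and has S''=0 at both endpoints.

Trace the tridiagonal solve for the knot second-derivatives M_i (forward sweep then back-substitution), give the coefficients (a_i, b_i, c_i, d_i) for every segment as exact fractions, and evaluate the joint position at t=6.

  seg 0: a=1 b=-50/19 c=0 d=4/57
  seg 1: a=-5 b=-14/19 c=12/19 d=-1/152
  seg 2: a=-4 b=65/38 c=45/76 d=-15/152
S(6) = -273/152

Δ: Δ0=-2, Δ1=1/2, Δ2=5/2
row 1: diag=10, rhs=15; c'=1/5, d'=3/2
row 2: denom=8−2·1/5=38/5; d'=(12−2·3/2)/(38/5)=45/38
back: M2=45/38
back: M1=3/2−1/5·45/38=24/19
M: M0=0, M1=24/19, M2=45/38, M3=0
seg 0: a=1, c=M0/2=0, d=(M1−M0)/(6·3)=4/57, b=Δ0−h0·(2M0+M1)/6=-50/19
seg 1: a=-5, c=M1/2=12/19, d=(M2−M1)/(6·2)=-1/152, b=Δ1−h1·(2M1+M2)/6=-14/19
seg 2: a=-4, c=M2/2=45/76, d=(M3−M2)/(6·2)=-15/152, b=Δ2−h2·(2M2+M3)/6=65/38
t_q=6 → seg 2, τ=1; S=-4+65/38·τ+45/76·τ²+-15/152·τ³=-273/152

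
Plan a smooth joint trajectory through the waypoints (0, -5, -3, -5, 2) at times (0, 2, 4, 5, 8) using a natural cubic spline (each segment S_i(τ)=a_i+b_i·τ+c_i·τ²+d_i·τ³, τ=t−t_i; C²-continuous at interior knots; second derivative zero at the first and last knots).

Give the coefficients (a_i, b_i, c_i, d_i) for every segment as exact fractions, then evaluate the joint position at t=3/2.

  seg 0: a=0 b=-3907/1032 c=0 d=1327/4128
  seg 1: a=-5 b=37/516 c=1327/688 d=-3023/4128
  seg 2: a=-3 b=-1033/1032 c=-106/43 d=1513/1032
  seg 3: a=-5 b=-791/516 c=665/344 d=-665/3096
S(3/2) = -50569/11008

Δ: Δ0=-5/2, Δ1=1, Δ2=-2, Δ3=7/3
row 1: diag=8, rhs=21; c'=1/4, d'=21/8
row 2: denom=6−2·1/4=11/2; d'=(-18−2·21/8)/(11/2)=-93/22
row 3: denom=8−1·2/11=86/11; d'=(26−1·-93/22)/(86/11)=665/172
back: M3=665/172
back: M2=-93/22−2/11·665/172=-212/43
back: M1=21/8−1/4·-212/43=1327/344
M: M0=0, M1=1327/344, M2=-212/43, M3=665/172, M4=0
seg 0: a=0, c=M0/2=0, d=(M1−M0)/(6·2)=1327/4128, b=Δ0−h0·(2M0+M1)/6=-3907/1032
seg 1: a=-5, c=M1/2=1327/688, d=(M2−M1)/(6·2)=-3023/4128, b=Δ1−h1·(2M1+M2)/6=37/516
seg 2: a=-3, c=M2/2=-106/43, d=(M3−M2)/(6·1)=1513/1032, b=Δ2−h2·(2M2+M3)/6=-1033/1032
seg 3: a=-5, c=M3/2=665/344, d=(M4−M3)/(6·3)=-665/3096, b=Δ3−h3·(2M3+M4)/6=-791/516
t_q=3/2 → seg 0, τ=3/2; S=0+-3907/1032·τ+0·τ²+1327/4128·τ³=-50569/11008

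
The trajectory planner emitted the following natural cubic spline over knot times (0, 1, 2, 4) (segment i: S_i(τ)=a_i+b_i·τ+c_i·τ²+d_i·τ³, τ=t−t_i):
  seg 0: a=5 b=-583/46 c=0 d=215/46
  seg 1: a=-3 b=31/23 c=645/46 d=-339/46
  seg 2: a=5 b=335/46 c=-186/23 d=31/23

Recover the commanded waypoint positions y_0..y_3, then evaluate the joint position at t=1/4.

y_0=5 y_1=-3 y_2=5 y_3=-2
S(1/4) = 5607/2944

y_0 = S_0(0) = a_0 = 5
y_1 = S_1(0) = a_1 = -3
y_2 = S_2(0) = a_2 = 5
y_3 = S_2(2) = -2
t_q=1/4 is in segment 0 (τ=1/4); S_0(τ)=5607/2944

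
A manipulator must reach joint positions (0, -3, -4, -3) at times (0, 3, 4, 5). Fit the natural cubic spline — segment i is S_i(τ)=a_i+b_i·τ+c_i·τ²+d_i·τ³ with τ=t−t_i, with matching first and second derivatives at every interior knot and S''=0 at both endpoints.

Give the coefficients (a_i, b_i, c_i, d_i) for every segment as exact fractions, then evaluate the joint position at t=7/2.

  seg 0: a=0 b=-25/31 c=0 d=-2/93
  seg 1: a=-3 b=-43/31 c=-6/31 d=18/31
  seg 2: a=-4 b=-1/31 c=48/31 d=-16/31
S(7/2) = -455/124

Δ: Δ0=-1, Δ1=-1, Δ2=1
row 1: diag=8, rhs=0; c'=1/8, d'=0
row 2: denom=4−1·1/8=31/8; d'=(12−1·0)/(31/8)=96/31
back: M2=96/31
back: M1=0−1/8·96/31=-12/31
M: M0=0, M1=-12/31, M2=96/31, M3=0
seg 0: a=0, c=M0/2=0, d=(M1−M0)/(6·3)=-2/93, b=Δ0−h0·(2M0+M1)/6=-25/31
seg 1: a=-3, c=M1/2=-6/31, d=(M2−M1)/(6·1)=18/31, b=Δ1−h1·(2M1+M2)/6=-43/31
seg 2: a=-4, c=M2/2=48/31, d=(M3−M2)/(6·1)=-16/31, b=Δ2−h2·(2M2+M3)/6=-1/31
t_q=7/2 → seg 1, τ=1/2; S=-3+-43/31·τ+-6/31·τ²+18/31·τ³=-455/124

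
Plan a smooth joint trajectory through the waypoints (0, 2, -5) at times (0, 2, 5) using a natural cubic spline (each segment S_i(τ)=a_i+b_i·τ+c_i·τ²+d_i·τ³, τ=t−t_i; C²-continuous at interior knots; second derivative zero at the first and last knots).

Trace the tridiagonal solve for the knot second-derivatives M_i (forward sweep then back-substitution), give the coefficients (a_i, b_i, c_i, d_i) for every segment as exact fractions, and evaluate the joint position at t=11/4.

  seg 0: a=0 b=5/3 c=0 d=-1/6
  seg 1: a=2 b=-1/3 c=-1 d=1/9
S(11/4) = 79/64

Δ: Δ0=1, Δ1=-7/3
row 1: diag=10, rhs=-20; c'=3/10, d'=-2
back: M1=-2
M: M0=0, M1=-2, M2=0
seg 0: a=0, c=M0/2=0, d=(M1−M0)/(6·2)=-1/6, b=Δ0−h0·(2M0+M1)/6=5/3
seg 1: a=2, c=M1/2=-1, d=(M2−M1)/(6·3)=1/9, b=Δ1−h1·(2M1+M2)/6=-1/3
t_q=11/4 → seg 1, τ=3/4; S=2+-1/3·τ+-1·τ²+1/9·τ³=79/64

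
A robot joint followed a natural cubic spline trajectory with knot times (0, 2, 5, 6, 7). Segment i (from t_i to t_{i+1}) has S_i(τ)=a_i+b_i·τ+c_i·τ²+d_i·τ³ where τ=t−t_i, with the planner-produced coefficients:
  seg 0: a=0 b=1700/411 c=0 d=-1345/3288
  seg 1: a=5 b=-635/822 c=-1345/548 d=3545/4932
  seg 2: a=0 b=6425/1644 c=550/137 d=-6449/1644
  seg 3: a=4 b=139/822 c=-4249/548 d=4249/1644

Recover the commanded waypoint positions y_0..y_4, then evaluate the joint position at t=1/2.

y_0 = S_0(0) = a_0 = 0
y_1 = S_1(0) = a_1 = 5
y_2 = S_2(0) = a_2 = 0
y_3 = S_3(0) = a_3 = 4
y_4 = S_3(1) = -1
t_q=1/2 is in segment 0 (τ=1/2); S_0(τ)=17685/8768

y_0=0 y_1=5 y_2=0 y_3=4 y_4=-1
S(1/2) = 17685/8768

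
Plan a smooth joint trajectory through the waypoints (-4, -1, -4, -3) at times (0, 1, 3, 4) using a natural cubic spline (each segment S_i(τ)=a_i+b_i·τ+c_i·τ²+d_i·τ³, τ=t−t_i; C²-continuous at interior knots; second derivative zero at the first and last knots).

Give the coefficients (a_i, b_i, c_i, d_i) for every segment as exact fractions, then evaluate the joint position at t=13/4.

  seg 0: a=-4 b=4 c=0 d=-1
  seg 1: a=-1 b=1 c=-3 d=7/8
  seg 2: a=-4 b=-1/2 c=9/4 d=-3/4
S(13/4) = -1023/256

Δ: Δ0=3, Δ1=-3/2, Δ2=1
row 1: diag=6, rhs=-27; c'=1/3, d'=-9/2
row 2: denom=6−2·1/3=16/3; d'=(15−2·-9/2)/(16/3)=9/2
back: M2=9/2
back: M1=-9/2−1/3·9/2=-6
M: M0=0, M1=-6, M2=9/2, M3=0
seg 0: a=-4, c=M0/2=0, d=(M1−M0)/(6·1)=-1, b=Δ0−h0·(2M0+M1)/6=4
seg 1: a=-1, c=M1/2=-3, d=(M2−M1)/(6·2)=7/8, b=Δ1−h1·(2M1+M2)/6=1
seg 2: a=-4, c=M2/2=9/4, d=(M3−M2)/(6·1)=-3/4, b=Δ2−h2·(2M2+M3)/6=-1/2
t_q=13/4 → seg 2, τ=1/4; S=-4+-1/2·τ+9/4·τ²+-3/4·τ³=-1023/256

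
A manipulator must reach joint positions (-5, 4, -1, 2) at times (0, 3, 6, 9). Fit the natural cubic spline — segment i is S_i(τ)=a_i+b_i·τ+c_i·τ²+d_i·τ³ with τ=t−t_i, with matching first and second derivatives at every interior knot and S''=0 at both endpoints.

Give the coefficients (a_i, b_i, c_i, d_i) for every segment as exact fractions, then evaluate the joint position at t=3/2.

Δ: Δ0=3, Δ1=-5/3, Δ2=1
row 1: diag=12, rhs=-28; c'=1/4, d'=-7/3
row 2: denom=12−3·1/4=45/4; d'=(16−3·-7/3)/(45/4)=92/45
back: M2=92/45
back: M1=-7/3−1/4·92/45=-128/45
M: M0=0, M1=-128/45, M2=92/45, M3=0
seg 0: a=-5, c=M0/2=0, d=(M1−M0)/(6·3)=-64/405, b=Δ0−h0·(2M0+M1)/6=199/45
seg 1: a=4, c=M1/2=-64/45, d=(M2−M1)/(6·3)=22/81, b=Δ1−h1·(2M1+M2)/6=7/45
seg 2: a=-1, c=M2/2=46/45, d=(M3−M2)/(6·3)=-46/405, b=Δ2−h2·(2M2+M3)/6=-47/45
t_q=3/2 → seg 0, τ=3/2; S=-5+199/45·τ+0·τ²+-64/405·τ³=11/10

  seg 0: a=-5 b=199/45 c=0 d=-64/405
  seg 1: a=4 b=7/45 c=-64/45 d=22/81
  seg 2: a=-1 b=-47/45 c=46/45 d=-46/405
S(3/2) = 11/10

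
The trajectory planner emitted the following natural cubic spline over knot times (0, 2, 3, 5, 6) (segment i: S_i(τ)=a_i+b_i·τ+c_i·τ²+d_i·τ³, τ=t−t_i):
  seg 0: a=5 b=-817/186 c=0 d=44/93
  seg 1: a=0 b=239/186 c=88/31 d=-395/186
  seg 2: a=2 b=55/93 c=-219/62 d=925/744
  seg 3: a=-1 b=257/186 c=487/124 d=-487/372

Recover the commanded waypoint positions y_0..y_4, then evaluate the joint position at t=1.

y_0=5 y_1=0 y_2=2 y_3=-1 y_4=3
S(1) = 67/62

y_0 = S_0(0) = a_0 = 5
y_1 = S_1(0) = a_1 = 0
y_2 = S_2(0) = a_2 = 2
y_3 = S_3(0) = a_3 = -1
y_4 = S_3(1) = 3
t_q=1 is in segment 0 (τ=1); S_0(τ)=67/62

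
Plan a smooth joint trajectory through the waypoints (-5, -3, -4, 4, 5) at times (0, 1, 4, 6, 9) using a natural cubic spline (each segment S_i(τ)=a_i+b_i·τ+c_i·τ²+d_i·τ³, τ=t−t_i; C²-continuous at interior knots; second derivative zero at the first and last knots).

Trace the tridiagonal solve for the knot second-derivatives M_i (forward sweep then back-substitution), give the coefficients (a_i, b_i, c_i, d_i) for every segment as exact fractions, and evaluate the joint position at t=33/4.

Δ: Δ0=2, Δ1=-1/3, Δ2=4, Δ3=1/3
row 1: diag=8, rhs=-14; c'=3/8, d'=-7/4
row 2: denom=10−3·3/8=71/8; d'=(26−3·-7/4)/(71/8)=250/71
row 3: denom=10−2·16/71=678/71; d'=(-22−2·250/71)/(678/71)=-1031/339
back: M3=-1031/339
back: M2=250/71−16/71·-1031/339=1426/339
back: M1=-7/4−3/8·1426/339=-376/113
M: M0=0, M1=-376/113, M2=1426/339, M3=-1031/339, M4=0
seg 0: a=-5, c=M0/2=0, d=(M1−M0)/(6·1)=-188/339, b=Δ0−h0·(2M0+M1)/6=866/339
seg 1: a=-3, c=M1/2=-188/113, d=(M2−M1)/(6·3)=1277/3051, b=Δ1−h1·(2M1+M2)/6=302/339
seg 2: a=-4, c=M2/2=713/339, d=(M3−M2)/(6·2)=-273/452, b=Δ2−h2·(2M2+M3)/6=749/339
seg 3: a=4, c=M3/2=-1031/678, d=(M4−M3)/(6·3)=1031/6102, b=Δ3−h3·(2M3+M4)/6=1144/339
t_q=33/4 → seg 3, τ=9/4; S=4+1144/339·τ+-1031/678·τ²+1031/6102·τ³=84169/14464

  seg 0: a=-5 b=866/339 c=0 d=-188/339
  seg 1: a=-3 b=302/339 c=-188/113 d=1277/3051
  seg 2: a=-4 b=749/339 c=713/339 d=-273/452
  seg 3: a=4 b=1144/339 c=-1031/678 d=1031/6102
S(33/4) = 84169/14464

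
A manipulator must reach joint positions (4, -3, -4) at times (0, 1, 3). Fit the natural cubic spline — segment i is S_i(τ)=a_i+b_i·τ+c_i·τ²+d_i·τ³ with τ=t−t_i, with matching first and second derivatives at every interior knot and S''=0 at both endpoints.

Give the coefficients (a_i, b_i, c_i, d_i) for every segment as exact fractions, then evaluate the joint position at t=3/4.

Δ: Δ0=-7, Δ1=-1/2
row 1: diag=6, rhs=39; c'=1/3, d'=13/2
back: M1=13/2
M: M0=0, M1=13/2, M2=0
seg 0: a=4, c=M0/2=0, d=(M1−M0)/(6·1)=13/12, b=Δ0−h0·(2M0+M1)/6=-97/12
seg 1: a=-3, c=M1/2=13/4, d=(M2−M1)/(6·2)=-13/24, b=Δ1−h1·(2M1+M2)/6=-29/6
t_q=3/4 → seg 0, τ=3/4; S=4+-97/12·τ+0·τ²+13/12·τ³=-411/256

  seg 0: a=4 b=-97/12 c=0 d=13/12
  seg 1: a=-3 b=-29/6 c=13/4 d=-13/24
S(3/4) = -411/256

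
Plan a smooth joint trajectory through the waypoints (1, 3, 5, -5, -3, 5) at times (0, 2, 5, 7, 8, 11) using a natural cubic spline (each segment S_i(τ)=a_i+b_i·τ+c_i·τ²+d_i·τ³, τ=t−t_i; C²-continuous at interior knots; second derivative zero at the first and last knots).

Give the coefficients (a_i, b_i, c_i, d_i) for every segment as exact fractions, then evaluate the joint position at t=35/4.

  seg 0: a=1 b=1987/3957 c=0 d=985/7914
  seg 1: a=3 b=7897/3957 c=985/1319 d=-4708/11871
  seg 2: a=5 b=-16745/3957 c=-3723/1319 d=9649/7914
  seg 3: a=-5 b=-3527/3957 c=5926/1319 d=-6337/3957
  seg 4: a=-3 b=13018/3957 c=-411/1319 d=137/3957
S(35/4) = -58523/84416

Δ: Δ0=1, Δ1=2/3, Δ2=-5, Δ3=2, Δ4=8/3
row 1: diag=10, rhs=-2; c'=3/10, d'=-1/5
row 2: denom=10−3·3/10=91/10; d'=(-34−3·-1/5)/(91/10)=-334/91
row 3: denom=6−2·20/91=506/91; d'=(42−2·-334/91)/(506/91)=2245/253
row 4: denom=8−1·91/506=3957/506; d'=(4−1·2245/253)/(3957/506)=-822/1319
back: M4=-822/1319
back: M3=2245/253−91/506·-822/1319=11852/1319
back: M2=-334/91−20/91·11852/1319=-7446/1319
back: M1=-1/5−3/10·-7446/1319=1970/1319
M: M0=0, M1=1970/1319, M2=-7446/1319, M3=11852/1319, M4=-822/1319, M5=0
seg 0: a=1, c=M0/2=0, d=(M1−M0)/(6·2)=985/7914, b=Δ0−h0·(2M0+M1)/6=1987/3957
seg 1: a=3, c=M1/2=985/1319, d=(M2−M1)/(6·3)=-4708/11871, b=Δ1−h1·(2M1+M2)/6=7897/3957
seg 2: a=5, c=M2/2=-3723/1319, d=(M3−M2)/(6·2)=9649/7914, b=Δ2−h2·(2M2+M3)/6=-16745/3957
seg 3: a=-5, c=M3/2=5926/1319, d=(M4−M3)/(6·1)=-6337/3957, b=Δ3−h3·(2M3+M4)/6=-3527/3957
seg 4: a=-3, c=M4/2=-411/1319, d=(M5−M4)/(6·3)=137/3957, b=Δ4−h4·(2M4+M5)/6=13018/3957
t_q=35/4 → seg 4, τ=3/4; S=-3+13018/3957·τ+-411/1319·τ²+137/3957·τ³=-58523/84416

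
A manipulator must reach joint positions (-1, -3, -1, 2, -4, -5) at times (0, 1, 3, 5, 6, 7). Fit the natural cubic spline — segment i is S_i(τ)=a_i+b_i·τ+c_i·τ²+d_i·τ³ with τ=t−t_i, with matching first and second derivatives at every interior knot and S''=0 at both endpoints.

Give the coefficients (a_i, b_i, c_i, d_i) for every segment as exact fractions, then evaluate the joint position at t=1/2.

  seg 0: a=-1 b=-2173/916 c=0 d=341/916
  seg 1: a=-3 b=-575/458 c=1023/916 d=5/916
  seg 2: a=-1 b=1501/458 c=1053/916 d=-1867/1832
  seg 3: a=2 b=-997/229 c=-1137/229 d=760/229
  seg 4: a=-4 b=-991/229 c=1143/229 d=-381/229
S(1/2) = -15679/7328

Δ: Δ0=-2, Δ1=1, Δ2=3/2, Δ3=-6, Δ4=-1
row 1: diag=6, rhs=18; c'=1/3, d'=3
row 2: denom=8−2·1/3=22/3; d'=(3−2·3)/(22/3)=-9/22
row 3: denom=6−2·3/11=60/11; d'=(-45−2·-9/22)/(60/11)=-81/10
row 4: denom=4−1·11/60=229/60; d'=(30−1·-81/10)/(229/60)=2286/229
back: M4=2286/229
back: M3=-81/10−11/60·2286/229=-2274/229
back: M2=-9/22−3/11·-2274/229=1053/458
back: M1=3−1/3·1053/458=1023/458
M: M0=0, M1=1023/458, M2=1053/458, M3=-2274/229, M4=2286/229, M5=0
seg 0: a=-1, c=M0/2=0, d=(M1−M0)/(6·1)=341/916, b=Δ0−h0·(2M0+M1)/6=-2173/916
seg 1: a=-3, c=M1/2=1023/916, d=(M2−M1)/(6·2)=5/916, b=Δ1−h1·(2M1+M2)/6=-575/458
seg 2: a=-1, c=M2/2=1053/916, d=(M3−M2)/(6·2)=-1867/1832, b=Δ2−h2·(2M2+M3)/6=1501/458
seg 3: a=2, c=M3/2=-1137/229, d=(M4−M3)/(6·1)=760/229, b=Δ3−h3·(2M3+M4)/6=-997/229
seg 4: a=-4, c=M4/2=1143/229, d=(M5−M4)/(6·1)=-381/229, b=Δ4−h4·(2M4+M5)/6=-991/229
t_q=1/2 → seg 0, τ=1/2; S=-1+-2173/916·τ+0·τ²+341/916·τ³=-15679/7328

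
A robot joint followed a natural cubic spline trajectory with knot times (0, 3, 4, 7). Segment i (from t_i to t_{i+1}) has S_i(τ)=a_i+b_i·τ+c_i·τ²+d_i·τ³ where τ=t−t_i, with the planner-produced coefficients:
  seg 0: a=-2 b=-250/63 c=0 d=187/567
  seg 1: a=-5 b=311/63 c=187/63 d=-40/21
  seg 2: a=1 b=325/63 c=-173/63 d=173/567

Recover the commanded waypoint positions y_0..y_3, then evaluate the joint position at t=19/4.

y_0 = S_0(0) = a_0 = -2
y_1 = S_1(0) = a_1 = -5
y_2 = S_2(0) = a_2 = 1
y_3 = S_2(3) = 0
t_q=19/4 is in segment 2 (τ=3/4); S_2(τ)=221/64

y_0=-2 y_1=-5 y_2=1 y_3=0
S(19/4) = 221/64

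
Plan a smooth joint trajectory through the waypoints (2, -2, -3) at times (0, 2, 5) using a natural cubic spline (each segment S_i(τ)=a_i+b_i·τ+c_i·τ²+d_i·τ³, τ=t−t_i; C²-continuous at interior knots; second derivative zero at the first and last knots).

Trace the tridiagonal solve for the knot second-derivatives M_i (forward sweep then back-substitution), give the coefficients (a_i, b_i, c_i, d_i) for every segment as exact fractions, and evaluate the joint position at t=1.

Δ: Δ0=-2, Δ1=-1/3
row 1: diag=10, rhs=10; c'=3/10, d'=1
back: M1=1
M: M0=0, M1=1, M2=0
seg 0: a=2, c=M0/2=0, d=(M1−M0)/(6·2)=1/12, b=Δ0−h0·(2M0+M1)/6=-7/3
seg 1: a=-2, c=M1/2=1/2, d=(M2−M1)/(6·3)=-1/18, b=Δ1−h1·(2M1+M2)/6=-4/3
t_q=1 → seg 0, τ=1; S=2+-7/3·τ+0·τ²+1/12·τ³=-1/4

  seg 0: a=2 b=-7/3 c=0 d=1/12
  seg 1: a=-2 b=-4/3 c=1/2 d=-1/18
S(1) = -1/4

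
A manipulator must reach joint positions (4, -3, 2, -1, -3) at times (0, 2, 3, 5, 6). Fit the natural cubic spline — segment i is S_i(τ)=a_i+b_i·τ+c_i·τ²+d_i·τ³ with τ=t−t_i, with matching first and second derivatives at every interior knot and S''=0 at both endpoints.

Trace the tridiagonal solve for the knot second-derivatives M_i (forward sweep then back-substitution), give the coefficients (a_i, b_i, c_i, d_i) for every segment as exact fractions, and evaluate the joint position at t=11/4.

  seg 0: a=4 b=-41/6 c=0 d=5/6
  seg 1: a=-3 b=19/6 c=5 d=-19/6
  seg 2: a=2 b=11/3 c=-9/2 d=23/24
  seg 3: a=-1 b=-17/6 c=5/4 d=-5/12
S(11/4) = 109/128

Δ: Δ0=-7/2, Δ1=5, Δ2=-3/2, Δ3=-2
row 1: diag=6, rhs=51; c'=1/6, d'=17/2
row 2: denom=6−1·1/6=35/6; d'=(-39−1·17/2)/(35/6)=-57/7
row 3: denom=6−2·12/35=186/35; d'=(-3−2·-57/7)/(186/35)=5/2
back: M3=5/2
back: M2=-57/7−12/35·5/2=-9
back: M1=17/2−1/6·-9=10
M: M0=0, M1=10, M2=-9, M3=5/2, M4=0
seg 0: a=4, c=M0/2=0, d=(M1−M0)/(6·2)=5/6, b=Δ0−h0·(2M0+M1)/6=-41/6
seg 1: a=-3, c=M1/2=5, d=(M2−M1)/(6·1)=-19/6, b=Δ1−h1·(2M1+M2)/6=19/6
seg 2: a=2, c=M2/2=-9/2, d=(M3−M2)/(6·2)=23/24, b=Δ2−h2·(2M2+M3)/6=11/3
seg 3: a=-1, c=M3/2=5/4, d=(M4−M3)/(6·1)=-5/12, b=Δ3−h3·(2M3+M4)/6=-17/6
t_q=11/4 → seg 1, τ=3/4; S=-3+19/6·τ+5·τ²+-19/6·τ³=109/128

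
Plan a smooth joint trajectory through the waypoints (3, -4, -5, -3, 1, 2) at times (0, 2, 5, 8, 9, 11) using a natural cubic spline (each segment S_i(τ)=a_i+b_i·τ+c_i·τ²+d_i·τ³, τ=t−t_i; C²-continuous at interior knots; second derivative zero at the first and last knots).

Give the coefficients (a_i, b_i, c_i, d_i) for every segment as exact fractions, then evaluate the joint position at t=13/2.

Δ: Δ0=-7/2, Δ1=-1/3, Δ2=2/3, Δ3=4, Δ4=1/2
row 1: diag=10, rhs=19; c'=3/10, d'=19/10
row 2: denom=12−3·3/10=111/10; d'=(6−3·19/10)/(111/10)=1/37
row 3: denom=8−3·10/37=266/37; d'=(20−3·1/37)/(266/37)=737/266
row 4: denom=6−1·37/266=1559/266; d'=(-21−1·737/266)/(1559/266)=-6323/1559
back: M4=-6323/1559
back: M3=737/266−37/266·-6323/1559=5199/1559
back: M2=1/37−10/37·5199/1559=-1363/1559
back: M1=19/10−3/10·-1363/1559=3371/1559
M: M0=0, M1=3371/1559, M2=-1363/1559, M3=5199/1559, M4=-6323/1559, M5=0
seg 0: a=3, c=M0/2=0, d=(M1−M0)/(6·2)=3371/18708, b=Δ0−h0·(2M0+M1)/6=-39481/9354
seg 1: a=-4, c=M1/2=3371/3118, d=(M2−M1)/(6·3)=-263/1559, b=Δ1−h1·(2M1+M2)/6=-19255/9354
seg 2: a=-5, c=M2/2=-1363/3118, d=(M3−M2)/(6·3)=3281/14031, b=Δ2−h2·(2M2+M3)/6=-1183/9354
seg 3: a=-3, c=M3/2=5199/3118, d=(M4−M3)/(6·1)=-5761/4677, b=Δ3−h3·(2M3+M4)/6=33341/9354
seg 4: a=1, c=M4/2=-6323/3118, d=(M5−M4)/(6·2)=6323/18708, b=Δ4−h4·(2M4+M5)/6=29969/9354
t_q=13/2 → seg 2, τ=3/2; S=-5+-1183/9354·τ+-1363/3118·τ²+3281/14031·τ³=-33575/6236

  seg 0: a=3 b=-39481/9354 c=0 d=3371/18708
  seg 1: a=-4 b=-19255/9354 c=3371/3118 d=-263/1559
  seg 2: a=-5 b=-1183/9354 c=-1363/3118 d=3281/14031
  seg 3: a=-3 b=33341/9354 c=5199/3118 d=-5761/4677
  seg 4: a=1 b=29969/9354 c=-6323/3118 d=6323/18708
S(13/2) = -33575/6236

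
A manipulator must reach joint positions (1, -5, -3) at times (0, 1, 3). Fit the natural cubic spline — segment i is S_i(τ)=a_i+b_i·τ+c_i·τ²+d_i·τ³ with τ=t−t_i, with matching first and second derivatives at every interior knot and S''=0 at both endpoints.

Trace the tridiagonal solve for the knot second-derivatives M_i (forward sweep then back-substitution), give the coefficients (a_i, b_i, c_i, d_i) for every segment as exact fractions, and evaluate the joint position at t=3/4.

Δ: Δ0=-6, Δ1=1
row 1: diag=6, rhs=42; c'=1/3, d'=7
back: M1=7
M: M0=0, M1=7, M2=0
seg 0: a=1, c=M0/2=0, d=(M1−M0)/(6·1)=7/6, b=Δ0−h0·(2M0+M1)/6=-43/6
seg 1: a=-5, c=M1/2=7/2, d=(M2−M1)/(6·2)=-7/12, b=Δ1−h1·(2M1+M2)/6=-11/3
t_q=3/4 → seg 0, τ=3/4; S=1+-43/6·τ+0·τ²+7/6·τ³=-497/128

  seg 0: a=1 b=-43/6 c=0 d=7/6
  seg 1: a=-5 b=-11/3 c=7/2 d=-7/12
S(3/4) = -497/128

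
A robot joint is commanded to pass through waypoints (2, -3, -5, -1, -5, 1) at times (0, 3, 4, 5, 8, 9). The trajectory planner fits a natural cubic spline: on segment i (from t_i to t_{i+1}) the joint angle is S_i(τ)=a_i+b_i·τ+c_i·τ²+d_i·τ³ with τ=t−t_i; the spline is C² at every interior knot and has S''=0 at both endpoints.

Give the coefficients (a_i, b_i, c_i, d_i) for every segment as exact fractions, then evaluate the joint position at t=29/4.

  seg 0: a=2 b=-1339/1641 c=0 d=-1396/14769
  seg 1: a=-3 b=-5527/1641 c=-1396/1641 d=3641/1641
  seg 2: a=-5 b=868/547 c=9527/1641 d=-5567/1641
  seg 3: a=-1 b=4957/1641 c=-7174/1641 d=14377/14769
  seg 4: a=-5 b=5044/1641 c=2401/547 d=-2401/1641
S(29/4) = -183685/35008

Δ: Δ0=-5/3, Δ1=-2, Δ2=4, Δ3=-4/3, Δ4=6
row 1: diag=8, rhs=-2; c'=1/8, d'=-1/4
row 2: denom=4−1·1/8=31/8; d'=(36−1·-1/4)/(31/8)=290/31
row 3: denom=8−1·8/31=240/31; d'=(-32−1·290/31)/(240/31)=-641/120
row 4: denom=8−3·31/80=547/80; d'=(44−3·-641/120)/(547/80)=4802/547
back: M4=4802/547
back: M3=-641/120−31/80·4802/547=-14348/1641
back: M2=290/31−8/31·-14348/1641=19054/1641
back: M1=-1/4−1/8·19054/1641=-2792/1641
M: M0=0, M1=-2792/1641, M2=19054/1641, M3=-14348/1641, M4=4802/547, M5=0
seg 0: a=2, c=M0/2=0, d=(M1−M0)/(6·3)=-1396/14769, b=Δ0−h0·(2M0+M1)/6=-1339/1641
seg 1: a=-3, c=M1/2=-1396/1641, d=(M2−M1)/(6·1)=3641/1641, b=Δ1−h1·(2M1+M2)/6=-5527/1641
seg 2: a=-5, c=M2/2=9527/1641, d=(M3−M2)/(6·1)=-5567/1641, b=Δ2−h2·(2M2+M3)/6=868/547
seg 3: a=-1, c=M3/2=-7174/1641, d=(M4−M3)/(6·3)=14377/14769, b=Δ3−h3·(2M3+M4)/6=4957/1641
seg 4: a=-5, c=M4/2=2401/547, d=(M5−M4)/(6·1)=-2401/1641, b=Δ4−h4·(2M4+M5)/6=5044/1641
t_q=29/4 → seg 3, τ=9/4; S=-1+4957/1641·τ+-7174/1641·τ²+14377/14769·τ³=-183685/35008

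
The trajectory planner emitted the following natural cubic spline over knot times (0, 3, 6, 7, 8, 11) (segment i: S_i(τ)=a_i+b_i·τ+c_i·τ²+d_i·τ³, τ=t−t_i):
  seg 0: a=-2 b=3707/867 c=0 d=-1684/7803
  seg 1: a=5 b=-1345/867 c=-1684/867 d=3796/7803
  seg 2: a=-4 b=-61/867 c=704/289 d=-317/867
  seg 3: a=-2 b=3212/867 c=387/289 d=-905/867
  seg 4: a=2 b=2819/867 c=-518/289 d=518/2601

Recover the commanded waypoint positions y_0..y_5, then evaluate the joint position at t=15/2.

y_0=-2 y_1=5 y_2=-4 y_3=-2 y_4=2 y_5=1
S(15/2) = 131/2312

y_0 = S_0(0) = a_0 = -2
y_1 = S_1(0) = a_1 = 5
y_2 = S_2(0) = a_2 = -4
y_3 = S_3(0) = a_3 = -2
y_4 = S_4(0) = a_4 = 2
y_5 = S_4(3) = 1
t_q=15/2 is in segment 3 (τ=1/2); S_3(τ)=131/2312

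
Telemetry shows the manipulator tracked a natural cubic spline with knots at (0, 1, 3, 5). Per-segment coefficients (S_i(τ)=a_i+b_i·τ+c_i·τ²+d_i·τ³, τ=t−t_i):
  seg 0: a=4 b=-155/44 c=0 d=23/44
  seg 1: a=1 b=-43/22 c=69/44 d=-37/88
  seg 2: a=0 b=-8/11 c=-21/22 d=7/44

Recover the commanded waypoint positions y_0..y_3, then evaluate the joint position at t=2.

y_0=4 y_1=1 y_2=0 y_3=-4
S(2) = 17/88

y_0 = S_0(0) = a_0 = 4
y_1 = S_1(0) = a_1 = 1
y_2 = S_2(0) = a_2 = 0
y_3 = S_2(2) = -4
t_q=2 is in segment 1 (τ=1); S_1(τ)=17/88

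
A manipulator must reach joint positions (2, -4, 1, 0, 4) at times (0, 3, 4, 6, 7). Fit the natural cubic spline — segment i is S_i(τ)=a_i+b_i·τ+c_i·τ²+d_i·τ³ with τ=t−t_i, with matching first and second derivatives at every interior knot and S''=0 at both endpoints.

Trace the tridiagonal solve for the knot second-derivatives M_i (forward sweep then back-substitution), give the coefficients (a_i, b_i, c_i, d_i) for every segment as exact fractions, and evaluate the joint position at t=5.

  seg 0: a=2 b=-649/125 c=0 d=133/375
  seg 1: a=-4 b=548/125 c=399/125 d=-322/125
  seg 2: a=1 b=76/25 c=-567/125 d=1383/1000
  seg 3: a=0 b=373/250 c=1881/500 d=-627/500
S(5) = 887/1000

Δ: Δ0=-2, Δ1=5, Δ2=-1/2, Δ3=4
row 1: diag=8, rhs=42; c'=1/8, d'=21/4
row 2: denom=6−1·1/8=47/8; d'=(-33−1·21/4)/(47/8)=-306/47
row 3: denom=6−2·16/47=250/47; d'=(27−2·-306/47)/(250/47)=1881/250
back: M3=1881/250
back: M2=-306/47−16/47·1881/250=-1134/125
back: M1=21/4−1/8·-1134/125=798/125
M: M0=0, M1=798/125, M2=-1134/125, M3=1881/250, M4=0
seg 0: a=2, c=M0/2=0, d=(M1−M0)/(6·3)=133/375, b=Δ0−h0·(2M0+M1)/6=-649/125
seg 1: a=-4, c=M1/2=399/125, d=(M2−M1)/(6·1)=-322/125, b=Δ1−h1·(2M1+M2)/6=548/125
seg 2: a=1, c=M2/2=-567/125, d=(M3−M2)/(6·2)=1383/1000, b=Δ2−h2·(2M2+M3)/6=76/25
seg 3: a=0, c=M3/2=1881/500, d=(M4−M3)/(6·1)=-627/500, b=Δ3−h3·(2M3+M4)/6=373/250
t_q=5 → seg 2, τ=1; S=1+76/25·τ+-567/125·τ²+1383/1000·τ³=887/1000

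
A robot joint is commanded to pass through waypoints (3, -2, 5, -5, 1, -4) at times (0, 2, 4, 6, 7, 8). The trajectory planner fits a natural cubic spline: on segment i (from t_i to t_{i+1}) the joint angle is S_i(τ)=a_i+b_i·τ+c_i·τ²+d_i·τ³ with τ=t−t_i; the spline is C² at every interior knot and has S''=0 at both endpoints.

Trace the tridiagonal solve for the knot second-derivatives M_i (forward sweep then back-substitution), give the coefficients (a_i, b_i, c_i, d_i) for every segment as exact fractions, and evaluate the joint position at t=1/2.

  seg 0: a=3 b=-1592/313 c=0 d=1619/2504
  seg 1: a=-2 b=1673/626 c=4857/1252 d=-4339/2504
  seg 2: a=5 b=-815/313 c=-2040/313 d=1665/626
  seg 3: a=-5 b=1015/313 c=2955/313 d=-2092/313
  seg 4: a=1 b=649/313 c=-3321/313 d=1107/313
S(1/2) = 10771/20032

Δ: Δ0=-5/2, Δ1=7/2, Δ2=-5, Δ3=6, Δ4=-5
row 1: diag=8, rhs=36; c'=1/4, d'=9/2
row 2: denom=8−2·1/4=15/2; d'=(-51−2·9/2)/(15/2)=-8
row 3: denom=6−2·4/15=82/15; d'=(66−2·-8)/(82/15)=15
row 4: denom=4−1·15/82=313/82; d'=(-66−1·15)/(313/82)=-6642/313
back: M4=-6642/313
back: M3=15−15/82·-6642/313=5910/313
back: M2=-8−4/15·5910/313=-4080/313
back: M1=9/2−1/4·-4080/313=4857/626
M: M0=0, M1=4857/626, M2=-4080/313, M3=5910/313, M4=-6642/313, M5=0
seg 0: a=3, c=M0/2=0, d=(M1−M0)/(6·2)=1619/2504, b=Δ0−h0·(2M0+M1)/6=-1592/313
seg 1: a=-2, c=M1/2=4857/1252, d=(M2−M1)/(6·2)=-4339/2504, b=Δ1−h1·(2M1+M2)/6=1673/626
seg 2: a=5, c=M2/2=-2040/313, d=(M3−M2)/(6·2)=1665/626, b=Δ2−h2·(2M2+M3)/6=-815/313
seg 3: a=-5, c=M3/2=2955/313, d=(M4−M3)/(6·1)=-2092/313, b=Δ3−h3·(2M3+M4)/6=1015/313
seg 4: a=1, c=M4/2=-3321/313, d=(M5−M4)/(6·1)=1107/313, b=Δ4−h4·(2M4+M5)/6=649/313
t_q=1/2 → seg 0, τ=1/2; S=3+-1592/313·τ+0·τ²+1619/2504·τ³=10771/20032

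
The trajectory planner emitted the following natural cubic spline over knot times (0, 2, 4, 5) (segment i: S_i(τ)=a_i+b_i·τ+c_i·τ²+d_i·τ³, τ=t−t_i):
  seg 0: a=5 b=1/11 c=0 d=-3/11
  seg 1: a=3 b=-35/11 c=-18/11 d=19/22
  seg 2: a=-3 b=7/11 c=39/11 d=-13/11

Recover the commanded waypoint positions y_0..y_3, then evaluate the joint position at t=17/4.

y_0=5 y_1=3 y_2=-3 y_3=0
S(17/4) = -1857/704

y_0 = S_0(0) = a_0 = 5
y_1 = S_1(0) = a_1 = 3
y_2 = S_2(0) = a_2 = -3
y_3 = S_2(1) = 0
t_q=17/4 is in segment 2 (τ=1/4); S_2(τ)=-1857/704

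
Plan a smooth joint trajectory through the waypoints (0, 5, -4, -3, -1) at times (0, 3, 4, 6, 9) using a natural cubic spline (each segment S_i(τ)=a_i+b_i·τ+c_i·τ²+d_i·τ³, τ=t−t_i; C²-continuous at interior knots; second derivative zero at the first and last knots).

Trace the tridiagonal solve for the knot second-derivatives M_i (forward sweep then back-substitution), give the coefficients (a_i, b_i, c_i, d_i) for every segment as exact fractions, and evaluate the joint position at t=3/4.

  seg 0: a=0 b=1403/219 c=0 d=-346/657
  seg 1: a=5 b=-1711/219 c=-346/73 d=778/219
  seg 2: a=-4 b=-1453/219 c=432/73 d=-2059/1752
  seg 3: a=-3 b=1285/438 c=-331/292 d=331/2628
S(3/4) = 10705/2336

Δ: Δ0=5/3, Δ1=-9, Δ2=1/2, Δ3=2/3
row 1: diag=8, rhs=-64; c'=1/8, d'=-8
row 2: denom=6−1·1/8=47/8; d'=(57−1·-8)/(47/8)=520/47
row 3: denom=10−2·16/47=438/47; d'=(1−2·520/47)/(438/47)=-331/146
back: M3=-331/146
back: M2=520/47−16/47·-331/146=864/73
back: M1=-8−1/8·864/73=-692/73
M: M0=0, M1=-692/73, M2=864/73, M3=-331/146, M4=0
seg 0: a=0, c=M0/2=0, d=(M1−M0)/(6·3)=-346/657, b=Δ0−h0·(2M0+M1)/6=1403/219
seg 1: a=5, c=M1/2=-346/73, d=(M2−M1)/(6·1)=778/219, b=Δ1−h1·(2M1+M2)/6=-1711/219
seg 2: a=-4, c=M2/2=432/73, d=(M3−M2)/(6·2)=-2059/1752, b=Δ2−h2·(2M2+M3)/6=-1453/219
seg 3: a=-3, c=M3/2=-331/292, d=(M4−M3)/(6·3)=331/2628, b=Δ3−h3·(2M3+M4)/6=1285/438
t_q=3/4 → seg 0, τ=3/4; S=0+1403/219·τ+0·τ²+-346/657·τ³=10705/2336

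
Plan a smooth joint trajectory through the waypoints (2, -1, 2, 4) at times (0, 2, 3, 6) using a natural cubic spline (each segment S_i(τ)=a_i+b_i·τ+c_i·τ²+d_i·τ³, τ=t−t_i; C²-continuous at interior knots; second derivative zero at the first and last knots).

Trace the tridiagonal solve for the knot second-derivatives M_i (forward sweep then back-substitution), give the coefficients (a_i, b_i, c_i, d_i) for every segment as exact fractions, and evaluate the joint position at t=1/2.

Δ: Δ0=-3/2, Δ1=3, Δ2=2/3
row 1: diag=6, rhs=27; c'=1/6, d'=9/2
row 2: denom=8−1·1/6=47/6; d'=(-14−1·9/2)/(47/6)=-111/47
back: M2=-111/47
back: M1=9/2−1/6·-111/47=230/47
M: M0=0, M1=230/47, M2=-111/47, M3=0
seg 0: a=2, c=M0/2=0, d=(M1−M0)/(6·2)=115/282, b=Δ0−h0·(2M0+M1)/6=-883/282
seg 1: a=-1, c=M1/2=115/47, d=(M2−M1)/(6·1)=-341/282, b=Δ1−h1·(2M1+M2)/6=497/282
seg 2: a=2, c=M2/2=-111/94, d=(M3−M2)/(6·3)=37/282, b=Δ2−h2·(2M2+M3)/6=427/141
t_q=1/2 → seg 0, τ=1/2; S=2+-883/282·τ+0·τ²+115/282·τ³=365/752

  seg 0: a=2 b=-883/282 c=0 d=115/282
  seg 1: a=-1 b=497/282 c=115/47 d=-341/282
  seg 2: a=2 b=427/141 c=-111/94 d=37/282
S(1/2) = 365/752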